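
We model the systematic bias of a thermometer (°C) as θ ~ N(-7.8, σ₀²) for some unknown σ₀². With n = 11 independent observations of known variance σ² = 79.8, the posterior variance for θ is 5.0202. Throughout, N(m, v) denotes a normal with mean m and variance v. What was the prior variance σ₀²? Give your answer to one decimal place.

σ₀² = 16.3

For the Normal–Normal model with known σ², precisions add: τ_n = τ₀ + n/σ².
So 1/σ₀² = 1/5.0202 − 11/79.8 = 0.199195 − 0.137845 = 0.061350.
Hence σ₀² = 1/0.061350 ≈ 16.3.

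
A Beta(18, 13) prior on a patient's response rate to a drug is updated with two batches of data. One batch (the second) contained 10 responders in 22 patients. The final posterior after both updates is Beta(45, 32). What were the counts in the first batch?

17 responders and 7 non-responders

Sequential conjugate updates are equivalent to a single update on the pooled data, so total successes = posterior α − prior α and total failures = posterior β − prior β.
Total across both batches: 45−18=27 responders, 32−13=19 non-responders.
Subtract the second batch: 27−10=17 responders and 19−12=7 non-responders.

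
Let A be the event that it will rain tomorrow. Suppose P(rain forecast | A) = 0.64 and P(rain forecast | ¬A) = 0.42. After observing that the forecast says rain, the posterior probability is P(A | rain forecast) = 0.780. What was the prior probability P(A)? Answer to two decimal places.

Bayes' rule in odds form gives O(A|E) = O(A)·[P(E|A)/P(E|¬A)], hence O(A) = O(A|E)/LR.
Posterior odds = 0.780/(1−0.780) = 3.5455. LR = 0.64/0.42 = 1.5238.
Prior odds = 3.5455/1.5238 = 2.3267, so P(A) = 2.3267/(1+2.3267) ≈ 0.70.

P(A) = 0.70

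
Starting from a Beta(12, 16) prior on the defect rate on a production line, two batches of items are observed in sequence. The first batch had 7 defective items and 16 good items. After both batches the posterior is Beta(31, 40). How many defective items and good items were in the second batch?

Sequential conjugate updates are equivalent to a single update on the pooled data, so total successes = posterior α − prior α and total failures = posterior β − prior β.
Total across both batches: 31−12=19 defective items, 40−16=24 good items.
Subtract the first batch: 19−7=12 defective items and 24−16=8 good items.

12 defective items and 8 good items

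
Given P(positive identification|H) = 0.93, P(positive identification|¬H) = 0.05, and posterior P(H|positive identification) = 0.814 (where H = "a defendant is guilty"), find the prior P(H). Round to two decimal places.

P(H) = 0.19

In odds form, posterior odds = prior odds × likelihood ratio, so prior odds = posterior odds ÷ LR.
Posterior odds = 0.814/(1−0.814) = 4.3763. LR = 0.93/0.05 = 18.6000.
Prior odds = 4.3763/18.6000 = 0.2353, so P(H) = 0.2353/(1+0.2353) ≈ 0.19.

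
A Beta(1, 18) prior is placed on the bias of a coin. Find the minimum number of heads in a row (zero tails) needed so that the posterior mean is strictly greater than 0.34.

After k heads and 0 tails the posterior is Beta(1+k, 18), with mean (1+k)/(1+18+k).
Set (1+k)/(19+k) > 0.34 and solve: k > (0.34·19 − 1)/(1 − 0.34) = 8.273.
The smallest integer exceeding 8.273 is 9.

k = 9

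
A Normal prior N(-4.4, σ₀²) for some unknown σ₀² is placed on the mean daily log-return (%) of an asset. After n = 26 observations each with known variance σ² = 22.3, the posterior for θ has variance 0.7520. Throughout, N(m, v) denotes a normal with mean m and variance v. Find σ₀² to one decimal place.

Posterior precision equals prior precision plus data precision: 1/σ_n² = 1/σ₀² + n/σ².
So 1/σ₀² = 1/0.7520 − 26/22.3 = 1.329787 − 1.165919 = 0.163868.
Hence σ₀² = 1/0.163868 ≈ 6.1.

σ₀² = 6.1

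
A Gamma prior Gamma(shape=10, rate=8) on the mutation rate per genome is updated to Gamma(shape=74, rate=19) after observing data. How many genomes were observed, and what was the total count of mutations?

n = 11 genomes with total 64 mutations

Gamma–Poisson conjugacy: posterior shape = α + Σxᵢ, posterior rate = β + n.
Matching: Σxᵢ = 74 − 10 = 64 and n = 19 − 8 = 11.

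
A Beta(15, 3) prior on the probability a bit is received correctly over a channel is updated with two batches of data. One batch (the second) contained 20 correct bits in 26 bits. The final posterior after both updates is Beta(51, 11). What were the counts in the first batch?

Because Beta–binomial updating is additive in the counts, the combined data contributed (α_post−α_prior, β_post−β_prior) successes and failures.
Total across both batches: 51−15=36 correct bits, 11−3=8 errors.
Subtract the second batch: 36−20=16 correct bits and 8−6=2 errors.

16 correct bits and 2 errors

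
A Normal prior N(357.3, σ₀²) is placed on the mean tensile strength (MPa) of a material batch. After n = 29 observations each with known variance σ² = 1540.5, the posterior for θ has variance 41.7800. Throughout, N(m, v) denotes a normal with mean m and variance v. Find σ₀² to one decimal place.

σ₀² = 195.7

For the Normal–Normal model with known σ², precisions add: τ_n = τ₀ + n/σ².
So 1/σ₀² = 1/41.7800 − 29/1540.5 = 0.023935 − 0.018825 = 0.005110.
Hence σ₀² = 1/0.005110 ≈ 195.7.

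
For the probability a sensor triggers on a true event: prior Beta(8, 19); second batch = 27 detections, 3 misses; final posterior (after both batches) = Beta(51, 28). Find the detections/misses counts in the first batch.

Because Beta–binomial updating is additive in the counts, the combined data contributed (α_post−α_prior, β_post−β_prior) successes and failures.
Total across both batches: 51−8=43 detections, 28−19=9 misses.
Subtract the second batch: 43−27=16 detections and 9−3=6 misses.

16 detections and 6 misses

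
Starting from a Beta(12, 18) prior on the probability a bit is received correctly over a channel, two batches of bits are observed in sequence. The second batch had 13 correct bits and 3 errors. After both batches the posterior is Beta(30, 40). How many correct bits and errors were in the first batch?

5 correct bits and 19 errors

Because Beta–binomial updating is additive in the counts, the combined data contributed (α_post−α_prior, β_post−β_prior) successes and failures.
Total across both batches: 30−12=18 correct bits, 40−18=22 errors.
Subtract the second batch: 18−13=5 correct bits and 22−3=19 errors.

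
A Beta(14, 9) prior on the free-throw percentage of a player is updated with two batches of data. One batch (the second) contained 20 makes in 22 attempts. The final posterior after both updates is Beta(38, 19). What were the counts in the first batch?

4 makes and 8 misses

Because Beta–binomial updating is additive in the counts, the combined data contributed (α_post−α_prior, β_post−β_prior) successes and failures.
Total across both batches: 38−14=24 makes, 19−9=10 misses.
Subtract the second batch: 24−20=4 makes and 10−2=8 misses.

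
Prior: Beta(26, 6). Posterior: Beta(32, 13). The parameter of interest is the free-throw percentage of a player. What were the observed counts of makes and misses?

6 makes and 7 misses

Under Beta–binomial conjugacy the posterior parameters are (α+s, β+f).
So s = 32 − 26 = 6 and f = 13 − 6 = 7.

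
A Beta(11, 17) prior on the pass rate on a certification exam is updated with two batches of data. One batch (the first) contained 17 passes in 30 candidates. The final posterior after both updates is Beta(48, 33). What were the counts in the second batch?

Sequential conjugate updates are equivalent to a single update on the pooled data, so total successes = posterior α − prior α and total failures = posterior β − prior β.
Total across both batches: 48−11=37 passes, 33−17=16 failures.
Subtract the first batch: 37−17=20 passes and 16−13=3 failures.

20 passes and 3 failures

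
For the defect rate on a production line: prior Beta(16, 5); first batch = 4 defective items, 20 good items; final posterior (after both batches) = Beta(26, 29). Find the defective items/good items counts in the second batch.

6 defective items and 4 good items

Sequential conjugate updates are equivalent to a single update on the pooled data, so total successes = posterior α − prior α and total failures = posterior β − prior β.
Total across both batches: 26−16=10 defective items, 29−5=24 good items.
Subtract the first batch: 10−4=6 defective items and 24−20=4 good items.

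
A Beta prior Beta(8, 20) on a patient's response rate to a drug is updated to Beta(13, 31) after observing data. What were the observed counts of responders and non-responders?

5 responders and 11 non-responders

Under Beta–binomial conjugacy the posterior parameters are (α+s, β+f).
So s = 13 − 8 = 5 and f = 31 − 20 = 11.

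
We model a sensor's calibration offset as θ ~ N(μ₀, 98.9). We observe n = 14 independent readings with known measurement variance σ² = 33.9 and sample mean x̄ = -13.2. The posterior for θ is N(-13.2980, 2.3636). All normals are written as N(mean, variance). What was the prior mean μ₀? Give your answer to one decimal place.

μ₀ = -17.3

With known observation variance, the Normal–Normal posterior has precision τ_n = τ₀ + n/σ² and mean μ_n = (τ₀μ₀ + (n/σ²)x̄)/τ_n.
Here τ₀ = 1/98.9 = 0.010111 and τ_data = 14/33.9 = 0.412979, so τ_n = 0.423090.
Rearranging for μ₀: μ₀ = (μ_n·τ_n − τ_data·x̄)/τ₀ = (-13.2980·0.423090 − 0.412979·-13.2) / 0.010111 = -0.174928/0.010111 ≈ -17.3.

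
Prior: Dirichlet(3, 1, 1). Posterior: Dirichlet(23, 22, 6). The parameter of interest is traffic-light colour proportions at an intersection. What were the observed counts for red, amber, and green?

For a Dirichlet(α) prior with multinomial counts c, the posterior is Dirichlet(α + c) componentwise.
Counts are posterior − prior componentwise: 23−3=20, 22−1=21, 6−1=5.

counts (20, 21, 5)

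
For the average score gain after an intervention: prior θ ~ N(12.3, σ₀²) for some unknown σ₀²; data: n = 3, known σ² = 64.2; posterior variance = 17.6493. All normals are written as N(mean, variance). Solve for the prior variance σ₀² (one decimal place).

For the Normal–Normal model with known σ², precisions add: τ_n = τ₀ + n/σ².
So 1/σ₀² = 1/17.6493 − 3/64.2 = 0.056659 − 0.046729 = 0.009930.
Hence σ₀² = 1/0.009930 ≈ 100.7.

σ₀² = 100.7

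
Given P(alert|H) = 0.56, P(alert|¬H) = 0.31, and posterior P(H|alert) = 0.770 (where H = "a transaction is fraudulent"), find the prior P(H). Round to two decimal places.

P(H) = 0.65

In odds form, posterior odds = prior odds × likelihood ratio, so prior odds = posterior odds ÷ LR.
Posterior odds = 0.770/(1−0.770) = 3.3478. LR = 0.56/0.31 = 1.8065.
Prior odds = 3.3478/1.8065 = 1.8532, so P(H) = 1.8532/(1+1.8532) ≈ 0.65.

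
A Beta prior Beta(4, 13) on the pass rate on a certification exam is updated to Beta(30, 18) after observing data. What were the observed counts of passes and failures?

Under Beta–binomial conjugacy the posterior parameters are (a+s, b+f).
Match parameters: s=30−4=26, f=18−13=5.

26 passes and 5 failures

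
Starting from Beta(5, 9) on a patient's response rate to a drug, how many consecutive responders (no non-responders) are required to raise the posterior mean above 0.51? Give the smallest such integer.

k = 5

After k responders and 0 non-responders the posterior is Beta(5+k, 9), with mean (5+k)/(5+9+k).
Set (5+k)/(14+k) > 0.51 and solve: k > (0.51·14 − 5)/(1 − 0.51) = 4.367.
The smallest integer exceeding 4.367 is 5, and checking k=5: (10)/(19) = 0.5263 > 0.51.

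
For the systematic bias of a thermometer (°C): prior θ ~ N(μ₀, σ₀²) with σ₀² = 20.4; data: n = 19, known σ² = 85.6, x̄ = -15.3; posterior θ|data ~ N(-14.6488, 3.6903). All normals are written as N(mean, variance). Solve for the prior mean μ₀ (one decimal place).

μ₀ = -11.7

The posterior mean is a precision-weighted average: μ_n = (τ₀μ₀ + τ_data·x̄)/(τ₀+τ_data), with τ₀=1/σ₀² and τ_data=n/σ².
Here τ₀ = 1/20.4 = 0.049020 and τ_data = 19/85.6 = 0.221963, so τ_n = 0.270983.
Rearranging for μ₀: μ₀ = (μ_n·τ_n − τ_data·x̄)/τ₀ = (-14.6488·0.270983 − 0.221963·-15.3) / 0.049020 = -0.573542/0.049020 ≈ -11.7.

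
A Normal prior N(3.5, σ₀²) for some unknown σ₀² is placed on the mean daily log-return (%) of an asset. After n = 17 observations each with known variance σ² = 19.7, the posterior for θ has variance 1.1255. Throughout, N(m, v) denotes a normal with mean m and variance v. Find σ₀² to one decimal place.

σ₀² = 39.1

Posterior precision equals prior precision plus data precision: 1/σ_n² = 1/σ₀² + n/σ².
So 1/σ₀² = 1/1.1255 − 17/19.7 = 0.888494 − 0.862944 = 0.025550.
Hence σ₀² = 1/0.025550 ≈ 39.1.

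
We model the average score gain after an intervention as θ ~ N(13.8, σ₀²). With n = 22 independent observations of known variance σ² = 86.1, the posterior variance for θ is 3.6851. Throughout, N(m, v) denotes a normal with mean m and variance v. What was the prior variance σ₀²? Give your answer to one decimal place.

σ₀² = 63.1

For the Normal–Normal model with known σ², precisions add: τ_n = τ₀ + n/σ².
So 1/σ₀² = 1/3.6851 − 22/86.1 = 0.271363 − 0.255517 = 0.015846.
Hence σ₀² = 1/0.015846 ≈ 63.1.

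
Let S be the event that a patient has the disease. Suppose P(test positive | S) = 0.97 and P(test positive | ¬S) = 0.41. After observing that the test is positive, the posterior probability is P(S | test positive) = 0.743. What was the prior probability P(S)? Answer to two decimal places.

In odds form, posterior odds = prior odds × likelihood ratio, so prior odds = posterior odds ÷ LR.
Posterior odds = 0.743/(1−0.743) = 2.8911. LR = 0.97/0.41 = 2.3659.
Prior odds = 2.8911/2.3659 = 1.2220, so P(S) = 1.2220/(1+1.2220) ≈ 0.55.

P(S) = 0.55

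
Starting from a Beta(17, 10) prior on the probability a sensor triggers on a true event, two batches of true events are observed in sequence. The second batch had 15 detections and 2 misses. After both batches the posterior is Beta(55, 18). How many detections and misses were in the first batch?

Sequential conjugate updates are equivalent to a single update on the pooled data, so total successes = posterior α − prior α and total failures = posterior β − prior β.
Total across both batches: 55−17=38 detections, 18−10=8 misses.
Subtract the second batch: 38−15=23 detections and 8−2=6 misses.

23 detections and 6 misses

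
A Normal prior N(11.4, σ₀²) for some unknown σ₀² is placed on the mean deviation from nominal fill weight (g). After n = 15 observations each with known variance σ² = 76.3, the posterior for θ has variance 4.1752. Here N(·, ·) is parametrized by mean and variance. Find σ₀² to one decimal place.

σ₀² = 23.3

For the Normal–Normal model with known σ², precisions add: τ_n = τ₀ + n/σ².
So 1/σ₀² = 1/4.1752 − 15/76.3 = 0.239509 − 0.196592 = 0.042917.
Hence σ₀² = 1/0.042917 ≈ 23.3.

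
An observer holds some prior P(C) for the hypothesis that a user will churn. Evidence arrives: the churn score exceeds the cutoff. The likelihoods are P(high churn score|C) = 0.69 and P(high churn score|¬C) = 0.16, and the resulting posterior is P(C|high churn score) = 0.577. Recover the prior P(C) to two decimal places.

In odds form, posterior odds = prior odds × likelihood ratio, so prior odds = posterior odds ÷ LR.
Posterior odds = 0.577/(1−0.577) = 1.3641. LR = 0.69/0.16 = 4.3125.
Prior odds = 1.3641/4.3125 = 0.3163, so P(C) = 0.3163/(1+0.3163) ≈ 0.24.

P(C) = 0.24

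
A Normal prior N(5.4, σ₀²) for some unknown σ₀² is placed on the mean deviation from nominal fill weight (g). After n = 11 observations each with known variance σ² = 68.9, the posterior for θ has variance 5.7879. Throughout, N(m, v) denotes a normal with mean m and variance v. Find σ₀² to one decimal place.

Posterior precision equals prior precision plus data precision: 1/σ_n² = 1/σ₀² + n/σ².
So 1/σ₀² = 1/5.7879 − 11/68.9 = 0.172774 − 0.159652 = 0.013122.
Hence σ₀² = 1/0.013122 ≈ 76.2.

σ₀² = 76.2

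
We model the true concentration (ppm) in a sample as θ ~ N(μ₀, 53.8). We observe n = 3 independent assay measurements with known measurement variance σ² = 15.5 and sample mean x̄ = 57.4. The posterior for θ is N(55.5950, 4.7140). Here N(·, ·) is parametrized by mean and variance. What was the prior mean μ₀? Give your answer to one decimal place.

μ₀ = 36.8

The posterior mean is a precision-weighted average: μ_n = (τ₀μ₀ + τ_data·x̄)/(τ₀+τ_data), with τ₀=1/σ₀² and τ_data=n/σ².
Here τ₀ = 1/53.8 = 0.018587 and τ_data = 3/15.5 = 0.193548, so τ_n = 0.212135.
Rearranging for μ₀: μ₀ = (μ_n·τ_n − τ_data·x̄)/τ₀ = (55.5950·0.212135 − 0.193548·57.4) / 0.018587 = 0.683990/0.018587 ≈ 36.8.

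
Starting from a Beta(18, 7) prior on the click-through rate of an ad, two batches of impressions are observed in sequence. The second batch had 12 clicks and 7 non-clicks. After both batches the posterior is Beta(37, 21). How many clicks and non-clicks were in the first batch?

7 clicks and 7 non-clicks

Sequential conjugate updates are equivalent to a single update on the pooled data, so total successes = posterior α − prior α and total failures = posterior β − prior β.
Total across both batches: 37−18=19 clicks, 21−7=14 non-clicks.
Subtract the second batch: 19−12=7 clicks and 14−7=7 non-clicks.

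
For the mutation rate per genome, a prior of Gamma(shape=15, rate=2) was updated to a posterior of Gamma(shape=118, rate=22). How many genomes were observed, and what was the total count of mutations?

n = 20 genomes with total 103 mutations

Gamma–Poisson conjugacy: posterior shape = α + Σxᵢ, posterior rate = β + n.
Matching: Σxᵢ = 118 − 15 = 103 and n = 22 − 2 = 20.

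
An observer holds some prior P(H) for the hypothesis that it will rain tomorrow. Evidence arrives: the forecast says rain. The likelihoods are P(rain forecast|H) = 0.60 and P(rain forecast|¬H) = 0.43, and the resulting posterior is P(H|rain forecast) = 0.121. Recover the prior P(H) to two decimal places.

P(H) = 0.09

In odds form, posterior odds = prior odds × likelihood ratio, so prior odds = posterior odds ÷ LR.
Posterior odds = 0.121/(1−0.121) = 0.1377. LR = 0.60/0.43 = 1.3953.
Prior odds = 0.1377/1.3953 = 0.0987, so P(H) = 0.0987/(1+0.0987) ≈ 0.09.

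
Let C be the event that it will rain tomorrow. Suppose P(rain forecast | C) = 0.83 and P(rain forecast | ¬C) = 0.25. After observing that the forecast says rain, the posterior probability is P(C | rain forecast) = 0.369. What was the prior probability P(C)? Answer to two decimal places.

In odds form, posterior odds = prior odds × likelihood ratio, so prior odds = posterior odds ÷ LR.
Posterior odds = 0.369/(1−0.369) = 0.5848. LR = 0.83/0.25 = 3.3200.
Prior odds = 0.5848/3.3200 = 0.1761, so P(C) = 0.1761/(1+0.1761) ≈ 0.15.

P(C) = 0.15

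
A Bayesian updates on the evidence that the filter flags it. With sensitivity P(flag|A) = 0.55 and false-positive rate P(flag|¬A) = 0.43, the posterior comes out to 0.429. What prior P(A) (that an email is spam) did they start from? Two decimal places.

P(A) = 0.37

In odds form, posterior odds = prior odds × likelihood ratio, so prior odds = posterior odds ÷ LR.
Posterior odds = 0.429/(1−0.429) = 0.7513. LR = 0.55/0.43 = 1.2791.
Prior odds = 0.7513/1.2791 = 0.5874, so P(A) = 0.5874/(1+0.5874) ≈ 0.37.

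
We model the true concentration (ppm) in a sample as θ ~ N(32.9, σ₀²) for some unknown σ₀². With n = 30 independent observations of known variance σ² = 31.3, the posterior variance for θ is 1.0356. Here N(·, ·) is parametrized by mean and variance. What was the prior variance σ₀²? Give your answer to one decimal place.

For the Normal–Normal model with known σ², precisions add: τ_n = τ₀ + n/σ².
So 1/σ₀² = 1/1.0356 − 30/31.3 = 0.965624 − 0.958466 = 0.007158.
Hence σ₀² = 1/0.007158 ≈ 139.7.

σ₀² = 139.7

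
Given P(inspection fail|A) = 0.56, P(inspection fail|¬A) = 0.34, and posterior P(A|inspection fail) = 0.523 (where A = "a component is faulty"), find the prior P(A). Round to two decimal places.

In odds form, posterior odds = prior odds × likelihood ratio, so prior odds = posterior odds ÷ LR.
Posterior odds = 0.523/(1−0.523) = 1.0964. LR = 0.56/0.34 = 1.6471.
Prior odds = 1.0964/1.6471 = 0.6657, so P(A) = 0.6657/(1+0.6657) ≈ 0.40.

P(A) = 0.40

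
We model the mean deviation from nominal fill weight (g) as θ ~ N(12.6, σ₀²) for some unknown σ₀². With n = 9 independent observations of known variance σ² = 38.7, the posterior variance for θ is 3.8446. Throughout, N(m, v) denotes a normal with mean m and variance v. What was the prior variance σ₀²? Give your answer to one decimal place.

For the Normal–Normal model with known σ², precisions add: τ_n = τ₀ + n/σ².
So 1/σ₀² = 1/3.8446 − 9/38.7 = 0.260105 − 0.232558 = 0.027547.
Hence σ₀² = 1/0.027547 ≈ 36.3.

σ₀² = 36.3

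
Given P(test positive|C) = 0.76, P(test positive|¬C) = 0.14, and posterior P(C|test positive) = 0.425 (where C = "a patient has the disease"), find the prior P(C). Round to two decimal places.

In odds form, posterior odds = prior odds × likelihood ratio, so prior odds = posterior odds ÷ LR.
Posterior odds = 0.425/(1−0.425) = 0.7391. LR = 0.76/0.14 = 5.4286.
Prior odds = 0.7391/5.4286 = 0.1361, so P(C) = 0.1361/(1+0.1361) ≈ 0.12.

P(C) = 0.12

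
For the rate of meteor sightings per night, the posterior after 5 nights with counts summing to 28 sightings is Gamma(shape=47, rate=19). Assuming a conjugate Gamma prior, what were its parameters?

Gamma(shape=19, rate=14)

Gamma–Poisson conjugacy: posterior shape = α + Σxᵢ, posterior rate = β + n.
So α = 47 − 28 = 19 and β = 19 − 5 = 14.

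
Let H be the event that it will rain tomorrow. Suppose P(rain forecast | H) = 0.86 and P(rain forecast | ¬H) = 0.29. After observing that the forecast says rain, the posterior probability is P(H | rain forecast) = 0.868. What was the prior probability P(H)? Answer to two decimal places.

Bayes' rule in odds form gives O(H|E) = O(H)·[P(E|H)/P(E|¬H)], hence O(H) = O(H|E)/LR.
Posterior odds = 0.868/(1−0.868) = 6.5758. LR = 0.86/0.29 = 2.9655.
Prior odds = 6.5758/2.9655 = 2.2174, so P(H) = 2.2174/(1+2.2174) ≈ 0.69.

P(H) = 0.69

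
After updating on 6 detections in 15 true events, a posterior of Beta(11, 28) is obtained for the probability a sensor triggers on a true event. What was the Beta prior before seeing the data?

Under Beta–binomial conjugacy the posterior parameters are (α+s, β+f).
So α = 11 − 6 = 5 and β = 28 − 9 = 19.

Beta(5, 19)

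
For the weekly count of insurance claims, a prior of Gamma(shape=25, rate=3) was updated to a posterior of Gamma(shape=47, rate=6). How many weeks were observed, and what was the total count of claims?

n = 3 weeks with total 22 claims

Gamma–Poisson conjugacy: posterior shape = α + Σxᵢ, posterior rate = β + n.
Matching: Σxᵢ = 47 − 25 = 22 and n = 6 − 3 = 3.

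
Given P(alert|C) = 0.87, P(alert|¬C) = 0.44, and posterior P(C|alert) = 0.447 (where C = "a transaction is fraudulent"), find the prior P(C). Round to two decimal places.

In odds form, posterior odds = prior odds × likelihood ratio, so prior odds = posterior odds ÷ LR.
Posterior odds = 0.447/(1−0.447) = 0.8083. LR = 0.87/0.44 = 1.9773.
Prior odds = 0.8083/1.9773 = 0.4088, so P(C) = 0.4088/(1+0.4088) ≈ 0.29.

P(C) = 0.29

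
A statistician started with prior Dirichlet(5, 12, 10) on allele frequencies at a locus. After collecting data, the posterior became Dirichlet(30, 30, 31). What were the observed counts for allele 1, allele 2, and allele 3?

For a Dirichlet(α) prior with multinomial counts c, the posterior is Dirichlet(α + c) componentwise.
Counts are posterior − prior componentwise: 30−5=25, 30−12=18, 31−10=21.

counts (25, 18, 21)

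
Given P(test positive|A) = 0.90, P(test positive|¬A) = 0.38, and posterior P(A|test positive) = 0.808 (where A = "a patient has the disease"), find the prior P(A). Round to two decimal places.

P(A) = 0.64

Bayes' rule in odds form gives O(A|E) = O(A)·[P(E|A)/P(E|¬A)], hence O(A) = O(A|E)/LR.
Posterior odds = 0.808/(1−0.808) = 4.2083. LR = 0.90/0.38 = 2.3684.
Prior odds = 4.2083/2.3684 = 1.7769, so P(A) = 1.7769/(1+1.7769) ≈ 0.64.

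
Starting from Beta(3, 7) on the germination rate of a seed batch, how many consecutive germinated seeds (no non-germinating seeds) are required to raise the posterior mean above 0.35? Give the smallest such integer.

k = 1

After k germinated seeds and 0 non-germinating seeds the posterior is Beta(3+k, 7), with mean (3+k)/(3+7+k).
Set (3+k)/(10+k) > 0.35 and solve: k > (0.35·10 − 3)/(1 − 0.35) = 0.769.
The smallest integer exceeding 0.769 is 1, and checking k=1: (4)/(11) = 0.3636 > 0.35.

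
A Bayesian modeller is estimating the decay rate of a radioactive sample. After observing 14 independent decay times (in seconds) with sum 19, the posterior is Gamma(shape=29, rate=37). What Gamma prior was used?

For an exponential likelihood with a Gamma(α, β) prior on the rate, n observations with total T give posterior Gamma(α+n, β+T).
So α = 29 − 14 = 15 and β = 37 − 19 = 18.

Gamma(shape=15, rate=18)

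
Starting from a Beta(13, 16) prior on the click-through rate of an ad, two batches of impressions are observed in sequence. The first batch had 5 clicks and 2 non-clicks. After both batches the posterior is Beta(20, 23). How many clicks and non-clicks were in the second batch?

2 clicks and 5 non-clicks

Because Beta–binomial updating is additive in the counts, the combined data contributed (α_post−α_prior, β_post−β_prior) successes and failures.
Total across both batches: 20−13=7 clicks, 23−16=7 non-clicks.
Subtract the first batch: 7−5=2 clicks and 7−2=5 non-clicks.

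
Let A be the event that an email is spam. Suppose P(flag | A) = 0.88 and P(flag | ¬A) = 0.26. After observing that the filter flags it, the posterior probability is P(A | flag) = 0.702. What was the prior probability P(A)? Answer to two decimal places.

In odds form, posterior odds = prior odds × likelihood ratio, so prior odds = posterior odds ÷ LR.
Posterior odds = 0.702/(1−0.702) = 2.3557. LR = 0.88/0.26 = 3.3846.
Prior odds = 2.3557/3.3846 = 0.6960, so P(A) = 0.6960/(1+0.6960) ≈ 0.41.

P(A) = 0.41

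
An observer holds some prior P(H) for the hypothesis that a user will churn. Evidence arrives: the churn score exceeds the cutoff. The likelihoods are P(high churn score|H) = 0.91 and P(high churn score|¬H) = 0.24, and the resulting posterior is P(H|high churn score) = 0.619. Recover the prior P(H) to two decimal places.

P(H) = 0.30

In odds form, posterior odds = prior odds × likelihood ratio, so prior odds = posterior odds ÷ LR.
Posterior odds = 0.619/(1−0.619) = 1.6247. LR = 0.91/0.24 = 3.7917.
Prior odds = 1.6247/3.7917 = 0.4285, so P(H) = 0.4285/(1+0.4285) ≈ 0.30.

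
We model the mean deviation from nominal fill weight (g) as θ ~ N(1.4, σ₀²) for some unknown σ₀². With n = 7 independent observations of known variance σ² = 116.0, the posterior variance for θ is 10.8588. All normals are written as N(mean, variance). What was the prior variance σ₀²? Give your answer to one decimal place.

Posterior precision equals prior precision plus data precision: 1/σ_n² = 1/σ₀² + n/σ².
So 1/σ₀² = 1/10.8588 − 7/116.0 = 0.092091 − 0.060345 = 0.031746.
Hence σ₀² = 1/0.031746 ≈ 31.5.

σ₀² = 31.5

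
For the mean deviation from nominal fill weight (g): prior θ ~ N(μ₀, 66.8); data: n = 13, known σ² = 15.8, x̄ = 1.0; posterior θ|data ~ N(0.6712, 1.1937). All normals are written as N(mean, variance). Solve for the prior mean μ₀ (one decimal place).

The posterior mean is a precision-weighted average: μ_n = (τ₀μ₀ + τ_data·x̄)/(τ₀+τ_data), with τ₀=1/σ₀² and τ_data=n/σ².
Here τ₀ = 1/66.8 = 0.014970 and τ_data = 13/15.8 = 0.822785, so τ_n = 0.837755.
Rearranging for μ₀: μ₀ = (μ_n·τ_n − τ_data·x̄)/τ₀ = (0.6712·0.837755 − 0.822785·1.0) / 0.014970 = -0.260484/0.014970 ≈ -17.4.

μ₀ = -17.4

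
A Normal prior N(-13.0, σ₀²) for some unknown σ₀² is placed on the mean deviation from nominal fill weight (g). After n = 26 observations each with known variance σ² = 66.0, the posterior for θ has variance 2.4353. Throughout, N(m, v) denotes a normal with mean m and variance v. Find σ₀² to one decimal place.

σ₀² = 59.9

Posterior precision equals prior precision plus data precision: 1/σ_n² = 1/σ₀² + n/σ².
So 1/σ₀² = 1/2.4353 − 26/66.0 = 0.410627 − 0.393939 = 0.016688.
Hence σ₀² = 1/0.016688 ≈ 59.9.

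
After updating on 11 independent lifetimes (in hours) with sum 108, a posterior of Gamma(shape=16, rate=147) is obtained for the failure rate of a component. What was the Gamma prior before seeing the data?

For an exponential likelihood with a Gamma(α, β) prior on the rate, n observations with total T give posterior Gamma(α+n, β+T).
So α = 16 − 11 = 5 and β = 147 − 108 = 39.

Gamma(shape=5, rate=39)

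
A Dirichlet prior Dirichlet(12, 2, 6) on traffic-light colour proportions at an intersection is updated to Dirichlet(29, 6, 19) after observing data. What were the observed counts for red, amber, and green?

For a Dirichlet(α) prior with multinomial counts c, the posterior is Dirichlet(α + c) componentwise.
Counts are posterior − prior componentwise: 29−12=17, 6−2=4, 19−6=13.

counts (17, 4, 13)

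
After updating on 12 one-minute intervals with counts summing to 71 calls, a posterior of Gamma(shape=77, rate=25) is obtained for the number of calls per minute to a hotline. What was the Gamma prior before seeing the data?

Gamma(shape=6, rate=13)

Gamma–Poisson conjugacy: posterior shape = α + Σxᵢ, posterior rate = β + n.
So α = 77 − 71 = 6 and β = 25 − 12 = 13.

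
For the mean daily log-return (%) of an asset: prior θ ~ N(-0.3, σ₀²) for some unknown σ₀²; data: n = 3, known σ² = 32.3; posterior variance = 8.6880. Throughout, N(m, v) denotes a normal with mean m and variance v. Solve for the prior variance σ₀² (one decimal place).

Posterior precision equals prior precision plus data precision: 1/σ_n² = 1/σ₀² + n/σ².
So 1/σ₀² = 1/8.6880 − 3/32.3 = 0.115101 − 0.092879 = 0.022222.
Hence σ₀² = 1/0.022222 ≈ 45.0.

σ₀² = 45.0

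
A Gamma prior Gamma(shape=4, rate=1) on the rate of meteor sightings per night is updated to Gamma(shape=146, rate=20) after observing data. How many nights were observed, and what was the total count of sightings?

n = 19 nights with total 142 sightings

A Gamma(α, β) prior (rate parametrization) on a Poisson rate with n observations summing to S gives posterior Gamma(α+S, β+n).
Matching: Σxᵢ = 146 − 4 = 142 and n = 20 − 1 = 19.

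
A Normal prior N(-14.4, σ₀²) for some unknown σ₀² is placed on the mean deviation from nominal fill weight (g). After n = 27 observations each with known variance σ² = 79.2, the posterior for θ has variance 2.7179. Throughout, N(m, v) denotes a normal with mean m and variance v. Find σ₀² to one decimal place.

Posterior precision equals prior precision plus data precision: 1/σ_n² = 1/σ₀² + n/σ².
So 1/σ₀² = 1/2.7179 − 27/79.2 = 0.367931 − 0.340909 = 0.027022.
Hence σ₀² = 1/0.027022 ≈ 37.0.

σ₀² = 37.0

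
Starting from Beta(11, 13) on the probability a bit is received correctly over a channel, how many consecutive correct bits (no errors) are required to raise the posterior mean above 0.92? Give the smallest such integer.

k = 139

After k correct bits and 0 errors the posterior is Beta(11+k, 13), with mean (11+k)/(11+13+k).
Set (11+k)/(24+k) > 0.92 and solve: k > (0.92·24 − 11)/(1 − 0.92) = 138.500.
The smallest integer exceeding 138.500 is 139, and checking k=139: (150)/(163) = 0.9202 > 0.92.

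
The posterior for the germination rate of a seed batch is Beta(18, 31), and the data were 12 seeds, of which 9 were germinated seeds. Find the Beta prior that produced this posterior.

A Beta(a, b) prior with s successes and f failures in binomial data gives a Beta(a+s, b+f) posterior.
So a = 18 − 9 = 9 and b = 31 − 3 = 28.

Beta(9, 28)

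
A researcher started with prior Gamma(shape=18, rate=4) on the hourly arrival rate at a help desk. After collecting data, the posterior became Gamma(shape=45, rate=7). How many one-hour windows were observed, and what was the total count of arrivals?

A Gamma(α, β) prior (rate parametrization) on a Poisson rate with n observations summing to S gives posterior Gamma(α+S, β+n).
Matching: Σxᵢ = 45 − 18 = 27 and n = 7 − 4 = 3.

n = 3 one-hour windows with total 27 arrivals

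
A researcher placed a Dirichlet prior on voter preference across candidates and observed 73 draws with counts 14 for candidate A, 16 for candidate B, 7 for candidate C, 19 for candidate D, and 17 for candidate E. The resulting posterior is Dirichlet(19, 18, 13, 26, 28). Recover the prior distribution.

Dirichlet(5, 2, 6, 7, 11)

For a Dirichlet(α) prior with multinomial counts c, the posterior is Dirichlet(α + c) componentwise.
Subtract each count from the matching posterior parameter: 19−14=5, 18−16=2, 13−7=6, 26−19=7, 28−17=11.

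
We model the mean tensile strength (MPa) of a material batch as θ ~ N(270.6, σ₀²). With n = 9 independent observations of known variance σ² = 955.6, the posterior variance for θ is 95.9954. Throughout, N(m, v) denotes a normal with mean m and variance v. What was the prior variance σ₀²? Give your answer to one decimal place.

σ₀² = 1001.0

For the Normal–Normal model with known σ², precisions add: τ_n = τ₀ + n/σ².
So 1/σ₀² = 1/95.9954 − 9/955.6 = 0.010417 − 0.009418 = 0.000999.
Hence σ₀² = 1/0.000999 ≈ 1001.0.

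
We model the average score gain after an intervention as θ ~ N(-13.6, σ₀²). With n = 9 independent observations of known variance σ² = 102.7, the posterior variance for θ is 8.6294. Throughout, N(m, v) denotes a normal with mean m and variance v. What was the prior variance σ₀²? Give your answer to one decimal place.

Posterior precision equals prior precision plus data precision: 1/σ_n² = 1/σ₀² + n/σ².
So 1/σ₀² = 1/8.6294 − 9/102.7 = 0.115883 − 0.087634 = 0.028249.
Hence σ₀² = 1/0.028249 ≈ 35.4.

σ₀² = 35.4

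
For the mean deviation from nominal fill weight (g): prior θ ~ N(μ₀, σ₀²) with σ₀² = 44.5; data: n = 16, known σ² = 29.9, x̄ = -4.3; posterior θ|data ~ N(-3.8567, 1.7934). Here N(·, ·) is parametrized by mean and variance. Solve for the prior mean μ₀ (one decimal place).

With known observation variance, the Normal–Normal posterior has precision τ_n = τ₀ + n/σ² and mean μ_n = (τ₀μ₀ + (n/σ²)x̄)/τ_n.
Here τ₀ = 1/44.5 = 0.022472 and τ_data = 16/29.9 = 0.535117, so τ_n = 0.557589.
Rearranging for μ₀: μ₀ = (μ_n·τ_n − τ_data·x̄)/τ₀ = (-3.8567·0.557589 − 0.535117·-4.3) / 0.022472 = 0.150550/0.022472 ≈ 6.7.

μ₀ = 6.7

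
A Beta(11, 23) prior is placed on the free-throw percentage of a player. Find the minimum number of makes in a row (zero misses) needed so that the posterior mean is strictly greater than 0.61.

k = 25

After k makes and 0 misses the posterior is Beta(11+k, 23), with mean (11+k)/(11+23+k).
Set (11+k)/(34+k) > 0.61 and solve: k > (0.61·34 − 11)/(1 − 0.61) = 24.974.
The smallest integer exceeding 24.974 is 25, and checking k=25: (36)/(59) = 0.6102 > 0.61.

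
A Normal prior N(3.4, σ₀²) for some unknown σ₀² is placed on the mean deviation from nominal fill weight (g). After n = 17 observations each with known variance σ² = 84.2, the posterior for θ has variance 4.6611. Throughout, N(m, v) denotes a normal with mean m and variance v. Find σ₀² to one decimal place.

For the Normal–Normal model with known σ², precisions add: τ_n = τ₀ + n/σ².
So 1/σ₀² = 1/4.6611 − 17/84.2 = 0.214542 − 0.201900 = 0.012642.
Hence σ₀² = 1/0.012642 ≈ 79.1.

σ₀² = 79.1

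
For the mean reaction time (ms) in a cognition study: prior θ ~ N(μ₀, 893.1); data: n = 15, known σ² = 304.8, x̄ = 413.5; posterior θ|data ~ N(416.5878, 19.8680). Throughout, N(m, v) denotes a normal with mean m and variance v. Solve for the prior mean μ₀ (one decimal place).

μ₀ = 552.3

The posterior mean is a precision-weighted average: μ_n = (τ₀μ₀ + τ_data·x̄)/(τ₀+τ_data), with τ₀=1/σ₀² and τ_data=n/σ².
Here τ₀ = 1/893.1 = 0.001120 and τ_data = 15/304.8 = 0.049213, so τ_n = 0.050333.
Rearranging for μ₀: μ₀ = (μ_n·τ_n − τ_data·x̄)/τ₀ = (416.5878·0.050333 − 0.049213·413.5) / 0.001120 = 0.618538/0.001120 ≈ 552.3.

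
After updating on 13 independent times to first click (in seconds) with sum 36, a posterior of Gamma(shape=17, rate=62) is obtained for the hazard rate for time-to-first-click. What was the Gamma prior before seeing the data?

Gamma(shape=4, rate=26)

Gamma–exponential conjugacy: posterior shape = α + n, posterior rate = β + Σtᵢ.
So α = 17 − 13 = 4 and β = 62 − 36 = 26.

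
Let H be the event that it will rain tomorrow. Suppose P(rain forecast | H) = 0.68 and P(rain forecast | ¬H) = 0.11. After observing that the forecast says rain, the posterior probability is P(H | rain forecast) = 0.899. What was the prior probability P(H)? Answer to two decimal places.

P(H) = 0.59

Bayes' rule in odds form gives O(H|E) = O(H)·[P(E|H)/P(E|¬H)], hence O(H) = O(H|E)/LR.
Posterior odds = 0.899/(1−0.899) = 8.9010. LR = 0.68/0.11 = 6.1818.
Prior odds = 8.9010/6.1818 = 1.4399, so P(H) = 1.4399/(1+1.4399) ≈ 0.59.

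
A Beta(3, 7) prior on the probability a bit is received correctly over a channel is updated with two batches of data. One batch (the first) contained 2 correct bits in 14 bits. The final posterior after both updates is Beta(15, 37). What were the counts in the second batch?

10 correct bits and 18 errors

Because Beta–binomial updating is additive in the counts, the combined data contributed (α_post−α_prior, β_post−β_prior) successes and failures.
Total across both batches: 15−3=12 correct bits, 37−7=30 errors.
Subtract the first batch: 12−2=10 correct bits and 30−12=18 errors.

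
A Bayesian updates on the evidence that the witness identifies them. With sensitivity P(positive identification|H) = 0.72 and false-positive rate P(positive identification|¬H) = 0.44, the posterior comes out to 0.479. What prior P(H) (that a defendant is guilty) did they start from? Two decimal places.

P(H) = 0.36

Bayes' rule in odds form gives O(H|E) = O(H)·[P(E|H)/P(E|¬H)], hence O(H) = O(H|E)/LR.
Posterior odds = 0.479/(1−0.479) = 0.9194. LR = 0.72/0.44 = 1.6364.
Prior odds = 0.9194/1.6364 = 0.5618, so P(H) = 0.5618/(1+0.5618) ≈ 0.36.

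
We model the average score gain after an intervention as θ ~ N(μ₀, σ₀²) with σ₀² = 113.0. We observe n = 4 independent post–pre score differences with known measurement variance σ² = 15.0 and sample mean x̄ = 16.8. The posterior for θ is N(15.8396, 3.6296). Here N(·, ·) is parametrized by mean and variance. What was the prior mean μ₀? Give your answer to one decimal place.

μ₀ = -13.1

The posterior mean is a precision-weighted average: μ_n = (τ₀μ₀ + τ_data·x̄)/(τ₀+τ_data), with τ₀=1/σ₀² and τ_data=n/σ².
Here τ₀ = 1/113.0 = 0.008850 and τ_data = 4/15.0 = 0.266667, so τ_n = 0.275517.
Rearranging for μ₀: μ₀ = (μ_n·τ_n − τ_data·x̄)/τ₀ = (15.8396·0.275517 − 0.266667·16.8) / 0.008850 = -0.115927/0.008850 ≈ -13.1.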